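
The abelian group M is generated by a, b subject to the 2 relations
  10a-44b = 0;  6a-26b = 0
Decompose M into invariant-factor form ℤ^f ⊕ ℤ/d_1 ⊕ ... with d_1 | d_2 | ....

Answer: M ≅ ℤ/2 ⊕ ℤ/2

Derivation:
rank_ℚ(R)=2; free=2−2=0
SNF(R) diag = [2, 2] → torsion [2, 2]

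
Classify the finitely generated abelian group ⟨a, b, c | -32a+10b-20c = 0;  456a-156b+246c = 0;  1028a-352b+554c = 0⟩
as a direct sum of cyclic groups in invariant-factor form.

rank_ℚ(R)=3; free=3−3=0
SNF(R) diag = [2, 6, 12] → torsion [2, 6, 12]

Answer: M ≅ ℤ/2 ⊕ ℤ/6 ⊕ ℤ/12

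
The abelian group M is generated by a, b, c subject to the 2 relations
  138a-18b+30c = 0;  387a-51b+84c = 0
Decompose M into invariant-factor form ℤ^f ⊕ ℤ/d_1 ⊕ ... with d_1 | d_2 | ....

Answer: M ≅ ℤ^1 ⊕ ℤ/3 ⊕ ℤ/6

Derivation:
rank_ℚ(R)=2; free=3−2=1
SNF(R) diag = [3, 6] → torsion [3, 6]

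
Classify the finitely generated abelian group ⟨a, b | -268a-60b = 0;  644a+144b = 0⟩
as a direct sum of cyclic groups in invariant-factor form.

rank_ℚ(R)=2; free=2−2=0
SNF(R) diag = [4, 12] → torsion [4, 12]

Answer: M ≅ ℤ/4 ⊕ ℤ/12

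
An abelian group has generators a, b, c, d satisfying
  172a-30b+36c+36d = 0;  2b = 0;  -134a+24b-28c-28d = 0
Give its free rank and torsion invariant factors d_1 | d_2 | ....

Answer: M ≅ ℤ^1 ⊕ ℤ/2 ⊕ ℤ/2 ⊕ ℤ/4

Derivation:
rank_ℚ(R)=3; free=4−3=1
SNF(R) diag = [2, 2, 4] → torsion [2, 2, 4]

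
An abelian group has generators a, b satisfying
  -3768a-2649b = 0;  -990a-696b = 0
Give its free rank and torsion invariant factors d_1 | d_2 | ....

Answer: M ≅ ℤ/3 ⊕ ℤ/6

Derivation:
rank_ℚ(R)=2; free=2−2=0
SNF(R) diag = [3, 6] → torsion [3, 6]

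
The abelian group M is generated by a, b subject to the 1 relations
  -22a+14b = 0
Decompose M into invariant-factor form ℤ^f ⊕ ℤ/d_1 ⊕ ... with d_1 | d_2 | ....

rank_ℚ(R)=1; free=2−1=1
SNF(R) diag = [2] → torsion [2]

Answer: M ≅ ℤ^1 ⊕ ℤ/2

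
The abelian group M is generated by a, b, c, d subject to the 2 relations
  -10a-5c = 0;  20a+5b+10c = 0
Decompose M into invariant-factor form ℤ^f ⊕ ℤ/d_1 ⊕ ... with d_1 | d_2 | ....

rank_ℚ(R)=2; free=4−2=2
SNF(R) diag = [5, 5] → torsion [5, 5]

Answer: M ≅ ℤ^2 ⊕ ℤ/5 ⊕ ℤ/5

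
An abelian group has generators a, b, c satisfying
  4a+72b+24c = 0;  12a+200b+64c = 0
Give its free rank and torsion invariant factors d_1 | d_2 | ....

rank_ℚ(R)=2; free=3−2=1
SNF(R) diag = [4, 8] → torsion [4, 8]

Answer: M ≅ ℤ^1 ⊕ ℤ/4 ⊕ ℤ/8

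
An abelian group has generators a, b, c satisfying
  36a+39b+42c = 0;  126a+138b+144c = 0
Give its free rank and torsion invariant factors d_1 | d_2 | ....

rank_ℚ(R)=2; free=3−2=1
SNF(R) diag = [3, 6] → torsion [3, 6]

Answer: M ≅ ℤ^1 ⊕ ℤ/3 ⊕ ℤ/6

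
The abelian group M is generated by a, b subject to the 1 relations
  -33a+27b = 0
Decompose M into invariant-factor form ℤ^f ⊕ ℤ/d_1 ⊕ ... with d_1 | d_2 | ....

rank_ℚ(R)=1; free=2−1=1
SNF(R) diag = [3] → torsion [3]

Answer: M ≅ ℤ^1 ⊕ ℤ/3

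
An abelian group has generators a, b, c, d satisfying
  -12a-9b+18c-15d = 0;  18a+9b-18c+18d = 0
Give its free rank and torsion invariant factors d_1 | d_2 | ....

Answer: M ≅ ℤ^2 ⊕ ℤ/3 ⊕ ℤ/9

Derivation:
rank_ℚ(R)=2; free=4−2=2
SNF(R) diag = [3, 9] → torsion [3, 9]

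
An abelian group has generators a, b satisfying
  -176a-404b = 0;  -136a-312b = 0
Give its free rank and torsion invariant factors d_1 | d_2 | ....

Answer: M ≅ ℤ/4 ⊕ ℤ/8

Derivation:
rank_ℚ(R)=2; free=2−2=0
SNF(R) diag = [4, 8] → torsion [4, 8]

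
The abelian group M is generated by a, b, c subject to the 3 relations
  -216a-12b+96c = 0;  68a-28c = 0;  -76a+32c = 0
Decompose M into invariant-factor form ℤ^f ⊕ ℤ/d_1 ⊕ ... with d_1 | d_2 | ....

rank_ℚ(R)=3; free=3−3=0
SNF(R) diag = [4, 12, 12] → torsion [4, 12, 12]

Answer: M ≅ ℤ/4 ⊕ ℤ/12 ⊕ ℤ/12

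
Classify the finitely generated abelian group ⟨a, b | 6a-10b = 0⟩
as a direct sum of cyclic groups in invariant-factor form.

Answer: M ≅ ℤ^1 ⊕ ℤ/2

Derivation:
rank_ℚ(R)=1; free=2−1=1
SNF(R) diag = [2] → torsion [2]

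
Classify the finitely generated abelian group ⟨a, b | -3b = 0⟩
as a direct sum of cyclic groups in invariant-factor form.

Answer: M ≅ ℤ^1 ⊕ ℤ/3

Derivation:
rank_ℚ(R)=1; free=2−1=1
SNF(R) diag = [3] → torsion [3]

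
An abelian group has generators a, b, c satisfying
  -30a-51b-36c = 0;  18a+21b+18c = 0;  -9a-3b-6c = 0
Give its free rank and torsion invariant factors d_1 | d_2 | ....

rank_ℚ(R)=3; free=3−3=0
SNF(R) diag = [3, 3, 6] → torsion [3, 3, 6]

Answer: M ≅ ℤ/3 ⊕ ℤ/3 ⊕ ℤ/6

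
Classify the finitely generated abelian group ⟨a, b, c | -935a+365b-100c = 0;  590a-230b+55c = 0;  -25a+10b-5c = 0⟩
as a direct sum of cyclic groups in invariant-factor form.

rank_ℚ(R)=3; free=3−3=0
SNF(R) diag = [5, 15, 15] → torsion [5, 15, 15]

Answer: M ≅ ℤ/5 ⊕ ℤ/15 ⊕ ℤ/15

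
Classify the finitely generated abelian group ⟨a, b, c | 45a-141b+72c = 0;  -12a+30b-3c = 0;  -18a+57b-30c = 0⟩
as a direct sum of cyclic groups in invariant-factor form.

Answer: M ≅ ℤ/3 ⊕ ℤ/3 ⊕ ℤ/3

Derivation:
rank_ℚ(R)=3; free=3−3=0
SNF(R) diag = [3, 3, 3] → torsion [3, 3, 3]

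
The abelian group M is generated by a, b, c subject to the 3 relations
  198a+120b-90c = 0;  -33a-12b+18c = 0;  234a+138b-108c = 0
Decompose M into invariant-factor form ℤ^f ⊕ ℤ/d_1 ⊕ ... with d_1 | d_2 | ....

Answer: M ≅ ℤ/3 ⊕ ℤ/6 ⊕ ℤ/18

Derivation:
rank_ℚ(R)=3; free=3−3=0
SNF(R) diag = [3, 6, 18] → torsion [3, 6, 18]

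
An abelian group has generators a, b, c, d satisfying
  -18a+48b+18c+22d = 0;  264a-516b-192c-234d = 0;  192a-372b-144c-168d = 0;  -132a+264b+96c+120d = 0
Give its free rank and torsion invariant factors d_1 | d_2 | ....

rank_ℚ(R)=4; free=4−4=0
SNF(R) diag = [2, 6, 12, 12] → torsion [2, 6, 12, 12]

Answer: M ≅ ℤ/2 ⊕ ℤ/6 ⊕ ℤ/12 ⊕ ℤ/12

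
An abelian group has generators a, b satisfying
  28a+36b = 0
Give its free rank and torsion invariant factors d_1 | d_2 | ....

Answer: M ≅ ℤ^1 ⊕ ℤ/4

Derivation:
rank_ℚ(R)=1; free=2−1=1
SNF(R) diag = [4] → torsion [4]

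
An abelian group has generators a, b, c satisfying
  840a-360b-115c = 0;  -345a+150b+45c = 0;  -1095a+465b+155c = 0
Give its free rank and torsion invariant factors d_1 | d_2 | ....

Answer: M ≅ ℤ/5 ⊕ ℤ/15 ⊕ ℤ/15

Derivation:
rank_ℚ(R)=3; free=3−3=0
SNF(R) diag = [5, 15, 15] → torsion [5, 15, 15]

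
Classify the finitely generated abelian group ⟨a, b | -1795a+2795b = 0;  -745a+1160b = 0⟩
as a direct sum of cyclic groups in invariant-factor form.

rank_ℚ(R)=2; free=2−2=0
SNF(R) diag = [5, 15] → torsion [5, 15]

Answer: M ≅ ℤ/5 ⊕ ℤ/15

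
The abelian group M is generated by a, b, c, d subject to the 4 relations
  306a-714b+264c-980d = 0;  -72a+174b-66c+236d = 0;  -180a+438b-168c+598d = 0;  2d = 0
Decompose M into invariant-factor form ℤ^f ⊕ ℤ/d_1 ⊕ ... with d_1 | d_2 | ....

Answer: M ≅ ℤ/2 ⊕ ℤ/6 ⊕ ℤ/18 ⊕ ℤ/18

Derivation:
rank_ℚ(R)=4; free=4−4=0
SNF(R) diag = [2, 6, 18, 18] → torsion [2, 6, 18, 18]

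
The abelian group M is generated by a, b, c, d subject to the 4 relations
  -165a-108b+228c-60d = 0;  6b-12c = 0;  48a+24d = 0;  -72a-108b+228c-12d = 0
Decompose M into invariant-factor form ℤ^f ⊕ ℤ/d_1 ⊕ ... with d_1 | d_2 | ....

Answer: M ≅ ℤ/3 ⊕ ℤ/6 ⊕ ℤ/12 ⊕ ℤ/24

Derivation:
rank_ℚ(R)=4; free=4−4=0
SNF(R) diag = [3, 6, 12, 24] → torsion [3, 6, 12, 24]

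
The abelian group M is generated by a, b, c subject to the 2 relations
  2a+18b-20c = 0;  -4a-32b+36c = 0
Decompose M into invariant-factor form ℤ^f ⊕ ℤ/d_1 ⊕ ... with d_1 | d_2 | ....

rank_ℚ(R)=2; free=3−2=1
SNF(R) diag = [2, 4] → torsion [2, 4]

Answer: M ≅ ℤ^1 ⊕ ℤ/2 ⊕ ℤ/4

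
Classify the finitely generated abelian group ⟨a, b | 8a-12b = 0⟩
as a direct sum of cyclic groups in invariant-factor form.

rank_ℚ(R)=1; free=2−1=1
SNF(R) diag = [4] → torsion [4]

Answer: M ≅ ℤ^1 ⊕ ℤ/4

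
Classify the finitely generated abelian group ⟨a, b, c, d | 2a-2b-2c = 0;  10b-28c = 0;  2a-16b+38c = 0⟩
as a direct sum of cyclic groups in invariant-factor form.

rank_ℚ(R)=3; free=4−3=1
SNF(R) diag = [2, 2, 4] → torsion [2, 2, 4]

Answer: M ≅ ℤ^1 ⊕ ℤ/2 ⊕ ℤ/2 ⊕ ℤ/4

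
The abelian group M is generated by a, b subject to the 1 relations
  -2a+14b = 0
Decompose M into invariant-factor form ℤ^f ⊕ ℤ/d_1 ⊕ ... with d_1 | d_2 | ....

rank_ℚ(R)=1; free=2−1=1
SNF(R) diag = [2] → torsion [2]

Answer: M ≅ ℤ^1 ⊕ ℤ/2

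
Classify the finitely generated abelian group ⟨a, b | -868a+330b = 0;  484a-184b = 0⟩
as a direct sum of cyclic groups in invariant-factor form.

rank_ℚ(R)=2; free=2−2=0
SNF(R) diag = [2, 4] → torsion [2, 4]

Answer: M ≅ ℤ/2 ⊕ ℤ/4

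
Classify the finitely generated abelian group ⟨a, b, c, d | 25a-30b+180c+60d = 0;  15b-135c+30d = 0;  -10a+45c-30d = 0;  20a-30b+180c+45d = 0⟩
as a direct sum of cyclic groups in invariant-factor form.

Answer: M ≅ ℤ/5 ⊕ ℤ/15 ⊕ ℤ/45 ⊕ ℤ/45

Derivation:
rank_ℚ(R)=4; free=4−4=0
SNF(R) diag = [5, 15, 45, 45] → torsion [5, 15, 45, 45]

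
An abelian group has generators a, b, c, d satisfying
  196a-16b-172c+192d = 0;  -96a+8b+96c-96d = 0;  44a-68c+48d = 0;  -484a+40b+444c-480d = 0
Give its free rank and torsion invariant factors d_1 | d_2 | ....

Answer: M ≅ ℤ/4 ⊕ ℤ/8 ⊕ ℤ/16 ⊕ ℤ/48

Derivation:
rank_ℚ(R)=4; free=4−4=0
SNF(R) diag = [4, 8, 16, 48] → torsion [4, 8, 16, 48]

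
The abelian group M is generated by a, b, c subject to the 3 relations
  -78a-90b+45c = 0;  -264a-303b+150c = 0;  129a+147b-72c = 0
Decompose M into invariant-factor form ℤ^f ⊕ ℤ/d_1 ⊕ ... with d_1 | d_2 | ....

rank_ℚ(R)=3; free=3−3=0
SNF(R) diag = [3, 3, 3] → torsion [3, 3, 3]

Answer: M ≅ ℤ/3 ⊕ ℤ/3 ⊕ ℤ/3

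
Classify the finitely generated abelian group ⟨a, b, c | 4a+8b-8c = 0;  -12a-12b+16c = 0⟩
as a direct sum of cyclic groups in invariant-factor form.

rank_ℚ(R)=2; free=3−2=1
SNF(R) diag = [4, 4] → torsion [4, 4]

Answer: M ≅ ℤ^1 ⊕ ℤ/4 ⊕ ℤ/4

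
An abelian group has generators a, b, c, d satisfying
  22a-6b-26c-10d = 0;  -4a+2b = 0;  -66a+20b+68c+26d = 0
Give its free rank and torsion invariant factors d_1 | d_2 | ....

rank_ℚ(R)=3; free=4−3=1
SNF(R) diag = [2, 2, 2] → torsion [2, 2, 2]

Answer: M ≅ ℤ^1 ⊕ ℤ/2 ⊕ ℤ/2 ⊕ ℤ/2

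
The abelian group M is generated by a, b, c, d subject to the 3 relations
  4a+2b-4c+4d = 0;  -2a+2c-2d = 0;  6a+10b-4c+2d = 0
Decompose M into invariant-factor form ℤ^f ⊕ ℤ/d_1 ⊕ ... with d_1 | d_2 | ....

rank_ℚ(R)=3; free=4−3=1
SNF(R) diag = [2, 2, 2] → torsion [2, 2, 2]

Answer: M ≅ ℤ^1 ⊕ ℤ/2 ⊕ ℤ/2 ⊕ ℤ/2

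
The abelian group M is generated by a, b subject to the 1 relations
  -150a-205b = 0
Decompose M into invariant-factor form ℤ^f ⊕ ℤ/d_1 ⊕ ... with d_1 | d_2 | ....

Answer: M ≅ ℤ^1 ⊕ ℤ/5

Derivation:
rank_ℚ(R)=1; free=2−1=1
SNF(R) diag = [5] → torsion [5]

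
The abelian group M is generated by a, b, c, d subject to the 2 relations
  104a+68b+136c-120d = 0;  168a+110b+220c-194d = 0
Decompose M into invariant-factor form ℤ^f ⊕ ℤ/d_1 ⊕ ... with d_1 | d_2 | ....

Answer: M ≅ ℤ^2 ⊕ ℤ/2 ⊕ ℤ/4

Derivation:
rank_ℚ(R)=2; free=4−2=2
SNF(R) diag = [2, 4] → torsion [2, 4]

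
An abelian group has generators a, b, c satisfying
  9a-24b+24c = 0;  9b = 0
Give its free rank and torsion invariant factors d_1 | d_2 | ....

rank_ℚ(R)=2; free=3−2=1
SNF(R) diag = [3, 9] → torsion [3, 9]

Answer: M ≅ ℤ^1 ⊕ ℤ/3 ⊕ ℤ/9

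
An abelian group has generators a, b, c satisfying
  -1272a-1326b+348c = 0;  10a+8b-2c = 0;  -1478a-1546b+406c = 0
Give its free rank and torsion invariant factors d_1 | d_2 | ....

rank_ℚ(R)=3; free=3−3=0
SNF(R) diag = [2, 6, 12] → torsion [2, 6, 12]

Answer: M ≅ ℤ/2 ⊕ ℤ/6 ⊕ ℤ/12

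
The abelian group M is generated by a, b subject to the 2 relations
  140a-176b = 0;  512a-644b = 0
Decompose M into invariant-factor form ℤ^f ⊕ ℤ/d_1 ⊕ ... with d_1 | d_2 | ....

rank_ℚ(R)=2; free=2−2=0
SNF(R) diag = [4, 12] → torsion [4, 12]

Answer: M ≅ ℤ/4 ⊕ ℤ/12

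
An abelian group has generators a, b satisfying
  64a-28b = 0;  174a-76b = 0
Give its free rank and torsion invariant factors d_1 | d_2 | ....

Answer: M ≅ ℤ/2 ⊕ ℤ/4

Derivation:
rank_ℚ(R)=2; free=2−2=0
SNF(R) diag = [2, 4] → torsion [2, 4]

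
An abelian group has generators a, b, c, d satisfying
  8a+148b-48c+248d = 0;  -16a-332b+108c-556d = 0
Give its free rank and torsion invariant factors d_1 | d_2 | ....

Answer: M ≅ ℤ^2 ⊕ ℤ/4 ⊕ ℤ/12

Derivation:
rank_ℚ(R)=2; free=4−2=2
SNF(R) diag = [4, 12] → torsion [4, 12]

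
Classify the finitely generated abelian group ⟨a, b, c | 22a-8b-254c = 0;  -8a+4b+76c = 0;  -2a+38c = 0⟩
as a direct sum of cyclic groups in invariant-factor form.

Answer: M ≅ ℤ/2 ⊕ ℤ/4 ⊕ ℤ/12

Derivation:
rank_ℚ(R)=3; free=3−3=0
SNF(R) diag = [2, 4, 12] → torsion [2, 4, 12]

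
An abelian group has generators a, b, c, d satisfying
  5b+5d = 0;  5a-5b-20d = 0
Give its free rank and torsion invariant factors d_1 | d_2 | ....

Answer: M ≅ ℤ^2 ⊕ ℤ/5 ⊕ ℤ/5

Derivation:
rank_ℚ(R)=2; free=4−2=2
SNF(R) diag = [5, 5] → torsion [5, 5]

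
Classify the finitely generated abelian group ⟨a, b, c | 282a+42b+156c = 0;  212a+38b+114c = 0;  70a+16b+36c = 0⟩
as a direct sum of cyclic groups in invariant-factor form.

Answer: M ≅ ℤ/2 ⊕ ℤ/6 ⊕ ℤ/18

Derivation:
rank_ℚ(R)=3; free=3−3=0
SNF(R) diag = [2, 6, 18] → torsion [2, 6, 18]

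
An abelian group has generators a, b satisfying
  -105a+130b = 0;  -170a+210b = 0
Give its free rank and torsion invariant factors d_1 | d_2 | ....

rank_ℚ(R)=2; free=2−2=0
SNF(R) diag = [5, 10] → torsion [5, 10]

Answer: M ≅ ℤ/5 ⊕ ℤ/10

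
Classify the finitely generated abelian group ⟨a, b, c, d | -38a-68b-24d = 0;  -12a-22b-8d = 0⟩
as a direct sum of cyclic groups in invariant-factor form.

Answer: M ≅ ℤ^2 ⊕ ℤ/2 ⊕ ℤ/2

Derivation:
rank_ℚ(R)=2; free=4−2=2
SNF(R) diag = [2, 2] → torsion [2, 2]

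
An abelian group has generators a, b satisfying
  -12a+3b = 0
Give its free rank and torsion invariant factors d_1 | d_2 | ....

Answer: M ≅ ℤ^1 ⊕ ℤ/3

Derivation:
rank_ℚ(R)=1; free=2−1=1
SNF(R) diag = [3] → torsion [3]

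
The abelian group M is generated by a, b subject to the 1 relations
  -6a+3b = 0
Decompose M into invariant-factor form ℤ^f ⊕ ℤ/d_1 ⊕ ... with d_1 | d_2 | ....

rank_ℚ(R)=1; free=2−1=1
SNF(R) diag = [3] → torsion [3]

Answer: M ≅ ℤ^1 ⊕ ℤ/3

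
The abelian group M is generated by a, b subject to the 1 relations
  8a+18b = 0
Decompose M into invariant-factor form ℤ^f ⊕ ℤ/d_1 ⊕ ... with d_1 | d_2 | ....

Answer: M ≅ ℤ^1 ⊕ ℤ/2

Derivation:
rank_ℚ(R)=1; free=2−1=1
SNF(R) diag = [2] → torsion [2]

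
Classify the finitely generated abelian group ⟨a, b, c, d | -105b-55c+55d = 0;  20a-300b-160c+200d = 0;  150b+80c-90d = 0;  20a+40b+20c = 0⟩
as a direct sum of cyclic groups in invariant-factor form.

rank_ℚ(R)=4; free=4−4=0
SNF(R) diag = [5, 10, 20, 20] → torsion [5, 10, 20, 20]

Answer: M ≅ ℤ/5 ⊕ ℤ/10 ⊕ ℤ/20 ⊕ ℤ/20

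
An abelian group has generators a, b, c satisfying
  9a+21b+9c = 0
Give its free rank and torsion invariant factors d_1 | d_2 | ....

Answer: M ≅ ℤ^2 ⊕ ℤ/3

Derivation:
rank_ℚ(R)=1; free=3−1=2
SNF(R) diag = [3] → torsion [3]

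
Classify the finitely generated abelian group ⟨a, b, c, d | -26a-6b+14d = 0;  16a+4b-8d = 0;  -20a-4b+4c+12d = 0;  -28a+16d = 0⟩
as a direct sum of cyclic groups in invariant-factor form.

rank_ℚ(R)=4; free=4−4=0
SNF(R) diag = [2, 4, 4, 12] → torsion [2, 4, 4, 12]

Answer: M ≅ ℤ/2 ⊕ ℤ/4 ⊕ ℤ/4 ⊕ ℤ/12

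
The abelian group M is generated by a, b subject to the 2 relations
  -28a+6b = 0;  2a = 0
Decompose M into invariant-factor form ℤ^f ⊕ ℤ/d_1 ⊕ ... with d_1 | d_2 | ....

Answer: M ≅ ℤ/2 ⊕ ℤ/6

Derivation:
rank_ℚ(R)=2; free=2−2=0
SNF(R) diag = [2, 6] → torsion [2, 6]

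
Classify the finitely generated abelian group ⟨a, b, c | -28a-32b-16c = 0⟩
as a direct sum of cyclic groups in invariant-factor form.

rank_ℚ(R)=1; free=3−1=2
SNF(R) diag = [4] → torsion [4]

Answer: M ≅ ℤ^2 ⊕ ℤ/4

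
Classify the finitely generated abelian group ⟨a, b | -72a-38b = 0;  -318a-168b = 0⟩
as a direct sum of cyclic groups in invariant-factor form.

Answer: M ≅ ℤ/2 ⊕ ℤ/6

Derivation:
rank_ℚ(R)=2; free=2−2=0
SNF(R) diag = [2, 6] → torsion [2, 6]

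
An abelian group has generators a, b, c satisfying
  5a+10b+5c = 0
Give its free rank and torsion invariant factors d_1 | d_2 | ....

Answer: M ≅ ℤ^2 ⊕ ℤ/5

Derivation:
rank_ℚ(R)=1; free=3−1=2
SNF(R) diag = [5] → torsion [5]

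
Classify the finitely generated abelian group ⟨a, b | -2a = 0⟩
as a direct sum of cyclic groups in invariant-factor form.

rank_ℚ(R)=1; free=2−1=1
SNF(R) diag = [2] → torsion [2]

Answer: M ≅ ℤ^1 ⊕ ℤ/2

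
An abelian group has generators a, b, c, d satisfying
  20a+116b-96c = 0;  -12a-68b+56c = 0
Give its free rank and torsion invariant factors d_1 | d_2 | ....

Answer: M ≅ ℤ^2 ⊕ ℤ/4 ⊕ ℤ/8

Derivation:
rank_ℚ(R)=2; free=4−2=2
SNF(R) diag = [4, 8] → torsion [4, 8]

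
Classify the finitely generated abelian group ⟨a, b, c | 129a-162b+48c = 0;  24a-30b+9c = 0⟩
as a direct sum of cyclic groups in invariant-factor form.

rank_ℚ(R)=2; free=3−2=1
SNF(R) diag = [3, 3] → torsion [3, 3]

Answer: M ≅ ℤ^1 ⊕ ℤ/3 ⊕ ℤ/3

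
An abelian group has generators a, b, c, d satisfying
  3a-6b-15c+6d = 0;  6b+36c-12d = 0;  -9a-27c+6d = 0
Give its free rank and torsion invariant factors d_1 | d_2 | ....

Answer: M ≅ ℤ^1 ⊕ ℤ/3 ⊕ ℤ/6 ⊕ ℤ/12

Derivation:
rank_ℚ(R)=3; free=4−3=1
SNF(R) diag = [3, 6, 12] → torsion [3, 6, 12]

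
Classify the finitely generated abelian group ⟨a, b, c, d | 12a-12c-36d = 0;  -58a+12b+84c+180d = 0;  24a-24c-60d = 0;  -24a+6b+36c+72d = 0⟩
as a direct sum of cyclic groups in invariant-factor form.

Answer: M ≅ ℤ/2 ⊕ ℤ/6 ⊕ ℤ/12 ⊕ ℤ/12

Derivation:
rank_ℚ(R)=4; free=4−4=0
SNF(R) diag = [2, 6, 12, 12] → torsion [2, 6, 12, 12]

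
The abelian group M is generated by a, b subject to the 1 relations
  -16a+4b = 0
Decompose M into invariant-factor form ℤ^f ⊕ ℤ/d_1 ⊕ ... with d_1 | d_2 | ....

Answer: M ≅ ℤ^1 ⊕ ℤ/4

Derivation:
rank_ℚ(R)=1; free=2−1=1
SNF(R) diag = [4] → torsion [4]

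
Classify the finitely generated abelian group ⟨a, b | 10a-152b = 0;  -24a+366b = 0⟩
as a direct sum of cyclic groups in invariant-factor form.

rank_ℚ(R)=2; free=2−2=0
SNF(R) diag = [2, 6] → torsion [2, 6]

Answer: M ≅ ℤ/2 ⊕ ℤ/6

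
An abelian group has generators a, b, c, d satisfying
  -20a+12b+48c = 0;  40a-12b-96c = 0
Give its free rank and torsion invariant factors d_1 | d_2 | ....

rank_ℚ(R)=2; free=4−2=2
SNF(R) diag = [4, 12] → torsion [4, 12]

Answer: M ≅ ℤ^2 ⊕ ℤ/4 ⊕ ℤ/12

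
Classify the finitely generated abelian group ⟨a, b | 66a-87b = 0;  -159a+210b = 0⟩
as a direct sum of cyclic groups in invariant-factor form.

rank_ℚ(R)=2; free=2−2=0
SNF(R) diag = [3, 9] → torsion [3, 9]

Answer: M ≅ ℤ/3 ⊕ ℤ/9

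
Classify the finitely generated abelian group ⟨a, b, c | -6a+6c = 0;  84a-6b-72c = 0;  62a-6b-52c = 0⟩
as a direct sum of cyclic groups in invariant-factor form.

rank_ℚ(R)=3; free=3−3=0
SNF(R) diag = [2, 6, 6] → torsion [2, 6, 6]

Answer: M ≅ ℤ/2 ⊕ ℤ/6 ⊕ ℤ/6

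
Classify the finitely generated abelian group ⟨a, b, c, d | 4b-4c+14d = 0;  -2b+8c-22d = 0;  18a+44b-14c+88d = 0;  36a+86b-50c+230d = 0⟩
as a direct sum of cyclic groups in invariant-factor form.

rank_ℚ(R)=4; free=4−4=0
SNF(R) diag = [2, 2, 6, 18] → torsion [2, 2, 6, 18]

Answer: M ≅ ℤ/2 ⊕ ℤ/2 ⊕ ℤ/6 ⊕ ℤ/18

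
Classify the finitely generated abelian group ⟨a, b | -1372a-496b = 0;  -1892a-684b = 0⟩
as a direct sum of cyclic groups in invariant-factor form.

Answer: M ≅ ℤ/4 ⊕ ℤ/4

Derivation:
rank_ℚ(R)=2; free=2−2=0
SNF(R) diag = [4, 4] → torsion [4, 4]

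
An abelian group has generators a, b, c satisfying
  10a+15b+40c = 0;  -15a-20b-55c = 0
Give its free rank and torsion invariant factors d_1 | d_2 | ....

Answer: M ≅ ℤ^1 ⊕ ℤ/5 ⊕ ℤ/5

Derivation:
rank_ℚ(R)=2; free=3−2=1
SNF(R) diag = [5, 5] → torsion [5, 5]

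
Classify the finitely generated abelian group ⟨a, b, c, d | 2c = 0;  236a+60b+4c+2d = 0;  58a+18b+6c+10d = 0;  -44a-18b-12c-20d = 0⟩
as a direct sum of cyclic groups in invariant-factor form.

rank_ℚ(R)=4; free=4−4=0
SNF(R) diag = [2, 2, 6, 18] → torsion [2, 2, 6, 18]

Answer: M ≅ ℤ/2 ⊕ ℤ/2 ⊕ ℤ/6 ⊕ ℤ/18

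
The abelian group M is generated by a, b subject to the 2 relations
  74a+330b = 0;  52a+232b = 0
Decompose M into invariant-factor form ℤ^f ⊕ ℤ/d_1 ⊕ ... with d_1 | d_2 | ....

rank_ℚ(R)=2; free=2−2=0
SNF(R) diag = [2, 4] → torsion [2, 4]

Answer: M ≅ ℤ/2 ⊕ ℤ/4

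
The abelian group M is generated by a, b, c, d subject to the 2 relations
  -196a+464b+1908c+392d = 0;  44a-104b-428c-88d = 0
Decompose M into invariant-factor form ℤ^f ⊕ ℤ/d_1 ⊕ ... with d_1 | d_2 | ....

rank_ℚ(R)=2; free=4−2=2
SNF(R) diag = [4, 8] → torsion [4, 8]

Answer: M ≅ ℤ^2 ⊕ ℤ/4 ⊕ ℤ/8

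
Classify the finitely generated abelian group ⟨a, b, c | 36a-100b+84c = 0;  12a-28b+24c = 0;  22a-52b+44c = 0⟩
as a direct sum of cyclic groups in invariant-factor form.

Answer: M ≅ ℤ/2 ⊕ ℤ/4 ⊕ ℤ/12

Derivation:
rank_ℚ(R)=3; free=3−3=0
SNF(R) diag = [2, 4, 12] → torsion [2, 4, 12]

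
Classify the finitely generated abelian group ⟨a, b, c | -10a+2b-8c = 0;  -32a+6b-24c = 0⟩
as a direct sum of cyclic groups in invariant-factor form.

Answer: M ≅ ℤ^1 ⊕ ℤ/2 ⊕ ℤ/2

Derivation:
rank_ℚ(R)=2; free=3−2=1
SNF(R) diag = [2, 2] → torsion [2, 2]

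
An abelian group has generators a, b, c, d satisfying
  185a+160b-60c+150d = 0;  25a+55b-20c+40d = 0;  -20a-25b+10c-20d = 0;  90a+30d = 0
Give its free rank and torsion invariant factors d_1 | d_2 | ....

Answer: M ≅ ℤ/5 ⊕ ℤ/5 ⊕ ℤ/10 ⊕ ℤ/30

Derivation:
rank_ℚ(R)=4; free=4−4=0
SNF(R) diag = [5, 5, 10, 30] → torsion [5, 5, 10, 30]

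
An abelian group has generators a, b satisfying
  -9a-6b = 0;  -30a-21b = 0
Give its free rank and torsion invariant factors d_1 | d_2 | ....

Answer: M ≅ ℤ/3 ⊕ ℤ/3

Derivation:
rank_ℚ(R)=2; free=2−2=0
SNF(R) diag = [3, 3] → torsion [3, 3]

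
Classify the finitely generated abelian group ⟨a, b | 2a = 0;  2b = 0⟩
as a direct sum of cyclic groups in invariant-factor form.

rank_ℚ(R)=2; free=2−2=0
SNF(R) diag = [2, 2] → torsion [2, 2]

Answer: M ≅ ℤ/2 ⊕ ℤ/2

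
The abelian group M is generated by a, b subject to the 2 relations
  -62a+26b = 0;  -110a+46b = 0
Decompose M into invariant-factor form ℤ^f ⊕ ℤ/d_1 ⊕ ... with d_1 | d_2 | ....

Answer: M ≅ ℤ/2 ⊕ ℤ/4

Derivation:
rank_ℚ(R)=2; free=2−2=0
SNF(R) diag = [2, 4] → torsion [2, 4]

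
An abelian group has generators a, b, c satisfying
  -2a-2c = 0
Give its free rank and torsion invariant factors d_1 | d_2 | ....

Answer: M ≅ ℤ^2 ⊕ ℤ/2

Derivation:
rank_ℚ(R)=1; free=3−1=2
SNF(R) diag = [2] → torsion [2]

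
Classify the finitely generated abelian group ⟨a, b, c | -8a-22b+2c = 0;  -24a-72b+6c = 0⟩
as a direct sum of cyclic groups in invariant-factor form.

Answer: M ≅ ℤ^1 ⊕ ℤ/2 ⊕ ℤ/6

Derivation:
rank_ℚ(R)=2; free=3−2=1
SNF(R) diag = [2, 6] → torsion [2, 6]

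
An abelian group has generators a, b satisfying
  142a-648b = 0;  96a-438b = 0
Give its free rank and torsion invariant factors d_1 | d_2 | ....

rank_ℚ(R)=2; free=2−2=0
SNF(R) diag = [2, 6] → torsion [2, 6]

Answer: M ≅ ℤ/2 ⊕ ℤ/6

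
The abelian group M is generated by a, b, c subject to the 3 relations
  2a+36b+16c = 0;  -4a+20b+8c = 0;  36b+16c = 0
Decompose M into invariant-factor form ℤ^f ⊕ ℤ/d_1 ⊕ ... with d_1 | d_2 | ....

Answer: M ≅ ℤ/2 ⊕ ℤ/4 ⊕ ℤ/8

Derivation:
rank_ℚ(R)=3; free=3−3=0
SNF(R) diag = [2, 4, 8] → torsion [2, 4, 8]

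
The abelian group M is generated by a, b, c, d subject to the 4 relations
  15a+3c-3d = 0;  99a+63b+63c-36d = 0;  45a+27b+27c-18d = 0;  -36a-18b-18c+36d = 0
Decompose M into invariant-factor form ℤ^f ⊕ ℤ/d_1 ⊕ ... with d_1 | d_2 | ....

rank_ℚ(R)=4; free=4−4=0
SNF(R) diag = [3, 9, 18, 18] → torsion [3, 9, 18, 18]

Answer: M ≅ ℤ/3 ⊕ ℤ/9 ⊕ ℤ/18 ⊕ ℤ/18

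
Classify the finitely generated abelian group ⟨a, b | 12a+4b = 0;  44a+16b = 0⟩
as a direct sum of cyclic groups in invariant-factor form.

rank_ℚ(R)=2; free=2−2=0
SNF(R) diag = [4, 4] → torsion [4, 4]

Answer: M ≅ ℤ/4 ⊕ ℤ/4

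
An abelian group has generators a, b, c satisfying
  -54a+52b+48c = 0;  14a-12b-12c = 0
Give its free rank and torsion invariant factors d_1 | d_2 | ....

rank_ℚ(R)=2; free=3−2=1
SNF(R) diag = [2, 4] → torsion [2, 4]

Answer: M ≅ ℤ^1 ⊕ ℤ/2 ⊕ ℤ/4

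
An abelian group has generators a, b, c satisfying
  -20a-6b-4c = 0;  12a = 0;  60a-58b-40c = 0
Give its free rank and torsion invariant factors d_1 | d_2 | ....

Answer: M ≅ ℤ/2 ⊕ ℤ/4 ⊕ ℤ/12

Derivation:
rank_ℚ(R)=3; free=3−3=0
SNF(R) diag = [2, 4, 12] → torsion [2, 4, 12]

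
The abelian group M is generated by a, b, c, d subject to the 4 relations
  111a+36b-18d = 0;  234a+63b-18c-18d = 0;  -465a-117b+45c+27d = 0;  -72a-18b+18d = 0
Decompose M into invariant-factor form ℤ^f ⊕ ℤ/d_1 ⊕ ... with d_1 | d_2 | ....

rank_ℚ(R)=4; free=4−4=0
SNF(R) diag = [3, 9, 9, 18] → torsion [3, 9, 9, 18]

Answer: M ≅ ℤ/3 ⊕ ℤ/9 ⊕ ℤ/9 ⊕ ℤ/18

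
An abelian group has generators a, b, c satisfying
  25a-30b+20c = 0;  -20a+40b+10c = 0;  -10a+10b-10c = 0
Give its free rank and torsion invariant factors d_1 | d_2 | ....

Answer: M ≅ ℤ/5 ⊕ ℤ/10 ⊕ ℤ/10

Derivation:
rank_ℚ(R)=3; free=3−3=0
SNF(R) diag = [5, 10, 10] → torsion [5, 10, 10]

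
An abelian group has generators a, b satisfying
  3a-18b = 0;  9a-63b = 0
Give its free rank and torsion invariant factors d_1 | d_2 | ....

rank_ℚ(R)=2; free=2−2=0
SNF(R) diag = [3, 9] → torsion [3, 9]

Answer: M ≅ ℤ/3 ⊕ ℤ/9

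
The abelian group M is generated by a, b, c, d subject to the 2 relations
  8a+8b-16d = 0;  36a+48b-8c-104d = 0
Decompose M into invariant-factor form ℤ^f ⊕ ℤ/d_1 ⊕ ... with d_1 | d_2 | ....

Answer: M ≅ ℤ^2 ⊕ ℤ/4 ⊕ ℤ/8

Derivation:
rank_ℚ(R)=2; free=4−2=2
SNF(R) diag = [4, 8] → torsion [4, 8]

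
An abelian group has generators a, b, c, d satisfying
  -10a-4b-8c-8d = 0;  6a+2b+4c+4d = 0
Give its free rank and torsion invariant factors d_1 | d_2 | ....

rank_ℚ(R)=2; free=4−2=2
SNF(R) diag = [2, 2] → torsion [2, 2]

Answer: M ≅ ℤ^2 ⊕ ℤ/2 ⊕ ℤ/2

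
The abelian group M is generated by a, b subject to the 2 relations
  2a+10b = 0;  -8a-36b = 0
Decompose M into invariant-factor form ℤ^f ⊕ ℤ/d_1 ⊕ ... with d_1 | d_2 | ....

rank_ℚ(R)=2; free=2−2=0
SNF(R) diag = [2, 4] → torsion [2, 4]

Answer: M ≅ ℤ/2 ⊕ ℤ/4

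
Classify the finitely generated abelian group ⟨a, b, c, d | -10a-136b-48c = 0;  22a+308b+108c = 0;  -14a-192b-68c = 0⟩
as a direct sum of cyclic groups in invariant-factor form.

Answer: M ≅ ℤ^1 ⊕ ℤ/2 ⊕ ℤ/4 ⊕ ℤ/4

Derivation:
rank_ℚ(R)=3; free=4−3=1
SNF(R) diag = [2, 4, 4] → torsion [2, 4, 4]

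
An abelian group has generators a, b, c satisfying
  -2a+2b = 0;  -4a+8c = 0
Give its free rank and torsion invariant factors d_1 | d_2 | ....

Answer: M ≅ ℤ^1 ⊕ ℤ/2 ⊕ ℤ/4

Derivation:
rank_ℚ(R)=2; free=3−2=1
SNF(R) diag = [2, 4] → torsion [2, 4]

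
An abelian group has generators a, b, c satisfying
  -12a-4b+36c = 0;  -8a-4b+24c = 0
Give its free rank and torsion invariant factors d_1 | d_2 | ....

rank_ℚ(R)=2; free=3−2=1
SNF(R) diag = [4, 4] → torsion [4, 4]

Answer: M ≅ ℤ^1 ⊕ ℤ/4 ⊕ ℤ/4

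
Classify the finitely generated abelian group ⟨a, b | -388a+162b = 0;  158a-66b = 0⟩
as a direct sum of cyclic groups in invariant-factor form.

rank_ℚ(R)=2; free=2−2=0
SNF(R) diag = [2, 6] → torsion [2, 6]

Answer: M ≅ ℤ/2 ⊕ ℤ/6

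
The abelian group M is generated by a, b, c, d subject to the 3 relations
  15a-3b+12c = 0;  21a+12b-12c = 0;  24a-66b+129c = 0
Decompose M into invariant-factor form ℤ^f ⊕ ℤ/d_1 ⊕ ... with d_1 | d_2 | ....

rank_ℚ(R)=3; free=4−3=1
SNF(R) diag = [3, 9, 9] → torsion [3, 9, 9]

Answer: M ≅ ℤ^1 ⊕ ℤ/3 ⊕ ℤ/9 ⊕ ℤ/9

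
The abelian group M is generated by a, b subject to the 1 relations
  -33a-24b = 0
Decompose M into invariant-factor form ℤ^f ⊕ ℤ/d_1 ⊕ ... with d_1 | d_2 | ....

Answer: M ≅ ℤ^1 ⊕ ℤ/3

Derivation:
rank_ℚ(R)=1; free=2−1=1
SNF(R) diag = [3] → torsion [3]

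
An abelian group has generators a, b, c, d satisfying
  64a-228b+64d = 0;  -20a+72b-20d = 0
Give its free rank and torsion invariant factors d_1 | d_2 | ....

Answer: M ≅ ℤ^2 ⊕ ℤ/4 ⊕ ℤ/12

Derivation:
rank_ℚ(R)=2; free=4−2=2
SNF(R) diag = [4, 12] → torsion [4, 12]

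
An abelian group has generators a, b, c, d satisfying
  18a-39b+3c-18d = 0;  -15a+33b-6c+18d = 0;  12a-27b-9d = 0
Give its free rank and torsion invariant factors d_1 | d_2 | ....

Answer: M ≅ ℤ^1 ⊕ ℤ/3 ⊕ ℤ/3 ⊕ ℤ/9

Derivation:
rank_ℚ(R)=3; free=4−3=1
SNF(R) diag = [3, 3, 9] → torsion [3, 3, 9]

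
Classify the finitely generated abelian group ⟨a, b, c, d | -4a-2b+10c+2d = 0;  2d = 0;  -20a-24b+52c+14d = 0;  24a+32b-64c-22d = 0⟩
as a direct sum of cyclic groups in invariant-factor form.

rank_ℚ(R)=4; free=4−4=0
SNF(R) diag = [2, 2, 4, 8] → torsion [2, 2, 4, 8]

Answer: M ≅ ℤ/2 ⊕ ℤ/2 ⊕ ℤ/4 ⊕ ℤ/8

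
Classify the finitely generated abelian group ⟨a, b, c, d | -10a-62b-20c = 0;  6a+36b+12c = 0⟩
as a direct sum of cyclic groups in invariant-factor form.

Answer: M ≅ ℤ^2 ⊕ ℤ/2 ⊕ ℤ/6

Derivation:
rank_ℚ(R)=2; free=4−2=2
SNF(R) diag = [2, 6] → torsion [2, 6]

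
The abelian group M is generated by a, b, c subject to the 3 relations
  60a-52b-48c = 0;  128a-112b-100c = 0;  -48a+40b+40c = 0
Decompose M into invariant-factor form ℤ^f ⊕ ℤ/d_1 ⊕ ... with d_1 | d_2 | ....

rank_ℚ(R)=3; free=3−3=0
SNF(R) diag = [4, 4, 8] → torsion [4, 4, 8]

Answer: M ≅ ℤ/4 ⊕ ℤ/4 ⊕ ℤ/8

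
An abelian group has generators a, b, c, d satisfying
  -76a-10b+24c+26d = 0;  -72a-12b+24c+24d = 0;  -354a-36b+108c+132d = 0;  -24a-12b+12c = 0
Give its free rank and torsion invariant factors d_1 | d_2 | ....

rank_ℚ(R)=4; free=4−4=0
SNF(R) diag = [2, 6, 12, 12] → torsion [2, 6, 12, 12]

Answer: M ≅ ℤ/2 ⊕ ℤ/6 ⊕ ℤ/12 ⊕ ℤ/12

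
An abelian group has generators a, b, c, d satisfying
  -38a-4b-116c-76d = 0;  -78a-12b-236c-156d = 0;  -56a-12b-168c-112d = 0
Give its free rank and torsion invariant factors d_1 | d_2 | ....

Answer: M ≅ ℤ^1 ⊕ ℤ/2 ⊕ ℤ/4 ⊕ ℤ/8

Derivation:
rank_ℚ(R)=3; free=4−3=1
SNF(R) diag = [2, 4, 8] → torsion [2, 4, 8]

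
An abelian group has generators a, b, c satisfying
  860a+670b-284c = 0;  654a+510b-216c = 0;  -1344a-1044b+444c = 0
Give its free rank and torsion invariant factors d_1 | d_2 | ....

Answer: M ≅ ℤ/2 ⊕ ℤ/6 ⊕ ℤ/12

Derivation:
rank_ℚ(R)=3; free=3−3=0
SNF(R) diag = [2, 6, 12] → torsion [2, 6, 12]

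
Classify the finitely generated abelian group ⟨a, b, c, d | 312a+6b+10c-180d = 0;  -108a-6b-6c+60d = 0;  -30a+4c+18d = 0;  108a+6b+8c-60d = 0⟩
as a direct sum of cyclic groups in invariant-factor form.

rank_ℚ(R)=4; free=4−4=0
SNF(R) diag = [2, 6, 6, 12] → torsion [2, 6, 6, 12]

Answer: M ≅ ℤ/2 ⊕ ℤ/6 ⊕ ℤ/6 ⊕ ℤ/12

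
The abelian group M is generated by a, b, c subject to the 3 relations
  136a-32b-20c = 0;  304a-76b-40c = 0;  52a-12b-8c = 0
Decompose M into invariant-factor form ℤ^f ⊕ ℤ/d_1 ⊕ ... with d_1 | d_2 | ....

Answer: M ≅ ℤ/4 ⊕ ℤ/4 ⊕ ℤ/4

Derivation:
rank_ℚ(R)=3; free=3−3=0
SNF(R) diag = [4, 4, 4] → torsion [4, 4, 4]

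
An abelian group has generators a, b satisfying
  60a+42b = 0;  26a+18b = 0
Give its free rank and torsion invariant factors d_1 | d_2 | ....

Answer: M ≅ ℤ/2 ⊕ ℤ/6

Derivation:
rank_ℚ(R)=2; free=2−2=0
SNF(R) diag = [2, 6] → torsion [2, 6]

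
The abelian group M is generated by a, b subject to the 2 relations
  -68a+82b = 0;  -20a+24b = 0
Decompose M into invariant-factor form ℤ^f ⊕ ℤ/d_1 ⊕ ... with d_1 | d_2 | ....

rank_ℚ(R)=2; free=2−2=0
SNF(R) diag = [2, 4] → torsion [2, 4]

Answer: M ≅ ℤ/2 ⊕ ℤ/4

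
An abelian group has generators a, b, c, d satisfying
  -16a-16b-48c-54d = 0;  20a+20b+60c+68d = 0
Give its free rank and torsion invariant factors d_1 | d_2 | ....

Answer: M ≅ ℤ^2 ⊕ ℤ/2 ⊕ ℤ/4

Derivation:
rank_ℚ(R)=2; free=4−2=2
SNF(R) diag = [2, 4] → torsion [2, 4]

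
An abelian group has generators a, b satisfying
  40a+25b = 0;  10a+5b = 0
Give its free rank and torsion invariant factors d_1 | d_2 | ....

Answer: M ≅ ℤ/5 ⊕ ℤ/10

Derivation:
rank_ℚ(R)=2; free=2−2=0
SNF(R) diag = [5, 10] → torsion [5, 10]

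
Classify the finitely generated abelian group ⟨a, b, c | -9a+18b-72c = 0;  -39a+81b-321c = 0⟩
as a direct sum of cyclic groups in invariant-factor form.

Answer: M ≅ ℤ^1 ⊕ ℤ/3 ⊕ ℤ/9

Derivation:
rank_ℚ(R)=2; free=3−2=1
SNF(R) diag = [3, 9] → torsion [3, 9]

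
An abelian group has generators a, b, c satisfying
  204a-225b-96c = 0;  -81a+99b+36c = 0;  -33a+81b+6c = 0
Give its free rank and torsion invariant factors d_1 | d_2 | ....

Answer: M ≅ ℤ/3 ⊕ ℤ/9 ⊕ ℤ/18

Derivation:
rank_ℚ(R)=3; free=3−3=0
SNF(R) diag = [3, 9, 18] → torsion [3, 9, 18]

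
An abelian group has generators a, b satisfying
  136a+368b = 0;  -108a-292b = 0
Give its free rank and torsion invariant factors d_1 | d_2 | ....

Answer: M ≅ ℤ/4 ⊕ ℤ/8

Derivation:
rank_ℚ(R)=2; free=2−2=0
SNF(R) diag = [4, 8] → torsion [4, 8]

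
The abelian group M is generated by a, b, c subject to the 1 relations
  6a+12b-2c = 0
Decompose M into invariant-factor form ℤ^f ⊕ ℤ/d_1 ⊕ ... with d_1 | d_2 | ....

rank_ℚ(R)=1; free=3−1=2
SNF(R) diag = [2] → torsion [2]

Answer: M ≅ ℤ^2 ⊕ ℤ/2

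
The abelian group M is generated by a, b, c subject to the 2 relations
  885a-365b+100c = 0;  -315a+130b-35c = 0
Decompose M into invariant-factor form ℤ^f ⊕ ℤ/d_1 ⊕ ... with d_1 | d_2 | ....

rank_ℚ(R)=2; free=3−2=1
SNF(R) diag = [5, 15] → torsion [5, 15]

Answer: M ≅ ℤ^1 ⊕ ℤ/5 ⊕ ℤ/15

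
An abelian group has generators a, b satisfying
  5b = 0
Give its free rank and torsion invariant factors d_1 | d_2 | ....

Answer: M ≅ ℤ^1 ⊕ ℤ/5

Derivation:
rank_ℚ(R)=1; free=2−1=1
SNF(R) diag = [5] → torsion [5]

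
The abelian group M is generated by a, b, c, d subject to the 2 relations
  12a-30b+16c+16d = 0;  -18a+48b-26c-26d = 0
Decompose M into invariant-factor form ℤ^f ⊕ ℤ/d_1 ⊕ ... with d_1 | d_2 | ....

rank_ℚ(R)=2; free=4−2=2
SNF(R) diag = [2, 6] → torsion [2, 6]

Answer: M ≅ ℤ^2 ⊕ ℤ/2 ⊕ ℤ/6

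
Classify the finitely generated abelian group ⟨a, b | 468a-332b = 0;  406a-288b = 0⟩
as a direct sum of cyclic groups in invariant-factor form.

rank_ℚ(R)=2; free=2−2=0
SNF(R) diag = [2, 4] → torsion [2, 4]

Answer: M ≅ ℤ/2 ⊕ ℤ/4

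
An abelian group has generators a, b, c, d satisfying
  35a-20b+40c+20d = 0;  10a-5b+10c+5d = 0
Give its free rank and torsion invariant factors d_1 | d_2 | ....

Answer: M ≅ ℤ^2 ⊕ ℤ/5 ⊕ ℤ/5

Derivation:
rank_ℚ(R)=2; free=4−2=2
SNF(R) diag = [5, 5] → torsion [5, 5]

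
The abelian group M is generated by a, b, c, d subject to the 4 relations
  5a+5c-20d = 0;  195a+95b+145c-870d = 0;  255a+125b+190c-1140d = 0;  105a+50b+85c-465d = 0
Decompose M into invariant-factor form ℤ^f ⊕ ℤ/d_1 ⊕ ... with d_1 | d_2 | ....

rank_ℚ(R)=4; free=4−4=0
SNF(R) diag = [5, 5, 15, 15] → torsion [5, 5, 15, 15]

Answer: M ≅ ℤ/5 ⊕ ℤ/5 ⊕ ℤ/15 ⊕ ℤ/15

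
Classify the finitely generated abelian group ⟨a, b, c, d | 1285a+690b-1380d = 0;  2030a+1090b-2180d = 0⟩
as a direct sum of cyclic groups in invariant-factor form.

rank_ℚ(R)=2; free=4−2=2
SNF(R) diag = [5, 10] → torsion [5, 10]

Answer: M ≅ ℤ^2 ⊕ ℤ/5 ⊕ ℤ/10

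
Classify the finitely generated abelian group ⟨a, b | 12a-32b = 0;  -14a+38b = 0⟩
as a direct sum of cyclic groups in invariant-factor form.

rank_ℚ(R)=2; free=2−2=0
SNF(R) diag = [2, 4] → torsion [2, 4]

Answer: M ≅ ℤ/2 ⊕ ℤ/4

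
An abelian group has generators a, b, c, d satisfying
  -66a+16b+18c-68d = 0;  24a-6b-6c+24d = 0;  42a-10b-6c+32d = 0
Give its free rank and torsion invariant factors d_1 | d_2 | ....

rank_ℚ(R)=3; free=4−3=1
SNF(R) diag = [2, 6, 6] → torsion [2, 6, 6]

Answer: M ≅ ℤ^1 ⊕ ℤ/2 ⊕ ℤ/6 ⊕ ℤ/6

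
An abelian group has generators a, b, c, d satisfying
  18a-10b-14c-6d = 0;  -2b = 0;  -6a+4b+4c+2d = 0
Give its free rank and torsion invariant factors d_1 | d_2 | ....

Answer: M ≅ ℤ^1 ⊕ ℤ/2 ⊕ ℤ/2 ⊕ ℤ/2

Derivation:
rank_ℚ(R)=3; free=4−3=1
SNF(R) diag = [2, 2, 2] → torsion [2, 2, 2]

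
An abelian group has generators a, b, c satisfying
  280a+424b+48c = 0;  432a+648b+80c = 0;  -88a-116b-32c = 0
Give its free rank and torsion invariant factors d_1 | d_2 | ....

rank_ℚ(R)=3; free=3−3=0
SNF(R) diag = [4, 8, 16] → torsion [4, 8, 16]

Answer: M ≅ ℤ/4 ⊕ ℤ/8 ⊕ ℤ/16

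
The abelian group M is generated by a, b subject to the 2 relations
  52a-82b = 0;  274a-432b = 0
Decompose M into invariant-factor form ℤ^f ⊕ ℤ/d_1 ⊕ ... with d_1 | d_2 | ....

rank_ℚ(R)=2; free=2−2=0
SNF(R) diag = [2, 2] → torsion [2, 2]

Answer: M ≅ ℤ/2 ⊕ ℤ/2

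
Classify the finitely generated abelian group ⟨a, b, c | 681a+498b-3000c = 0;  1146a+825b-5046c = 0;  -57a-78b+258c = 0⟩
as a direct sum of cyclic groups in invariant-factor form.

rank_ℚ(R)=3; free=3−3=0
SNF(R) diag = [3, 9, 18] → torsion [3, 9, 18]

Answer: M ≅ ℤ/3 ⊕ ℤ/9 ⊕ ℤ/18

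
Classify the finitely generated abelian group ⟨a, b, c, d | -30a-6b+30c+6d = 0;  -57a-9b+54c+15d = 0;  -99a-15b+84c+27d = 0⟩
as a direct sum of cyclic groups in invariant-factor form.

Answer: M ≅ ℤ^1 ⊕ ℤ/3 ⊕ ℤ/6 ⊕ ℤ/18

Derivation:
rank_ℚ(R)=3; free=4−3=1
SNF(R) diag = [3, 6, 18] → torsion [3, 6, 18]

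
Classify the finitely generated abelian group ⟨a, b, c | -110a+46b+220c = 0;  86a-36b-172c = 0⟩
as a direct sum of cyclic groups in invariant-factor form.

rank_ℚ(R)=2; free=3−2=1
SNF(R) diag = [2, 2] → torsion [2, 2]

Answer: M ≅ ℤ^1 ⊕ ℤ/2 ⊕ ℤ/2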